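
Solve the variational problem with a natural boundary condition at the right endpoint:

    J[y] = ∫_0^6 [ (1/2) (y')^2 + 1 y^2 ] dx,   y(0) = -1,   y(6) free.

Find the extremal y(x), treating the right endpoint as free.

The Lagrangian L = (1/2) (y')^2 + 1 y^2 gives
    ∂L/∂y = 2 y,   ∂L/∂y' = y'.
Euler-Lagrange: y'' − 2 y = 0.
With k = sqrt(2), the general solution is
    y(x) = A cosh(sqrt(2) x) + B sinh(sqrt(2) x).
Fixed left endpoint y(0) = -1 ⇒ A = -1.
The right endpoint x = 6 is free, so the natural (transversality) condition is ∂L/∂y' |_{x=6} = 0, i.e. y'(6) = 0.
Compute y'(x) = A k sinh(k x) + B k cosh(k x), so
    y'(6) = A k sinh(k·6) + B k cosh(k·6) = 0
    ⇒ B = −A tanh(k·6) = tanh(sqrt(2)·6).
Therefore the extremal is
    y(x) = −cosh(sqrt(2) x) + tanh(sqrt(2)·6) sinh(sqrt(2) x).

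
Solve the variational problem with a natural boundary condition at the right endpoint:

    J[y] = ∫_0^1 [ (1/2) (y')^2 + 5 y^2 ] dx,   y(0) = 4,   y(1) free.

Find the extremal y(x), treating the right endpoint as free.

The Lagrangian L = (1/2) (y')^2 + 5 y^2 gives
    ∂L/∂y = 10 y,   ∂L/∂y' = y'.
Euler-Lagrange: y'' − 10 y = 0.
With k = sqrt(10), the general solution is
    y(x) = A cosh(sqrt(10) x) + B sinh(sqrt(10) x).
Fixed left endpoint y(0) = 4 ⇒ A = 4.
The right endpoint x = 1 is free, so the natural (transversality) condition is ∂L/∂y' |_{x=1} = 0, i.e. y'(1) = 0.
Compute y'(x) = A k sinh(k x) + B k cosh(k x), so
    y'(1) = A k sinh(k·1) + B k cosh(k·1) = 0
    ⇒ B = −A tanh(k·1) = − 4 tanh(sqrt(10)·1).
Therefore the extremal is
    y(x) = 4 cosh(sqrt(10) x) − 4 tanh(sqrt(10)·1) sinh(sqrt(10) x).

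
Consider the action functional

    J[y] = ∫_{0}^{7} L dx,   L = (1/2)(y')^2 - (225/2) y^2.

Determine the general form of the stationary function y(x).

The Lagrangian is L = (1/2)(y')^2 - (225/2) y^2.
∂L/∂y = -225y.
∂L/∂y' = y'.
The Euler-Lagrange equation d/dx(∂L/∂y') − ∂L/∂y = 0 becomes:
    y'' + 225 y = 0
General solution: y(x) = A sin(15x) + B cos(15x), where A and B are arbitrary constants fixed by the endpoint conditions.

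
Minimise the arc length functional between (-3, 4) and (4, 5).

Arc-length functional: J[y] = ∫ sqrt(1 + (y')^2) dx.
Lagrangian L = sqrt(1 + (y')^2) has no explicit y dependence, so ∂L/∂y = 0 and the Euler-Lagrange equation gives
    d/dx( y' / sqrt(1 + (y')^2) ) = 0  ⇒  y' / sqrt(1 + (y')^2) = const.
Hence y' is constant, so y(x) is affine.
Fitting the endpoints (-3, 4) and (4, 5):
    slope m = (5 − 4) / (4 − (-3)) = 1/7,
    intercept c = 4 − m·(-3) = 31/7.
Extremal: y(x) = (1/7) x + 31/7.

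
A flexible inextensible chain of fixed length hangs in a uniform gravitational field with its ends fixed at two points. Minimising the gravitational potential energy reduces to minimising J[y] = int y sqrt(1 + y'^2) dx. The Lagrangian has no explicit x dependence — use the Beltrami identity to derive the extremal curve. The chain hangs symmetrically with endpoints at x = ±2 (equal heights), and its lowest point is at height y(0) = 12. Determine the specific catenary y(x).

The Lagrangian L(y, y') = y sqrt(1 + y'^2) has no explicit x dependence, so the Beltrami identity applies:
    L − y' ∂L/∂y' = C.
Compute ∂L/∂y' = y · y' / sqrt(1 + y'^2). Then
    L − y' ∂L/∂y'
    = y sqrt(1 + y'^2) − y · y'^2 / sqrt(1 + y'^2)
    = y (1 + y'^2 − y'^2) / sqrt(1 + y'^2)
    = y / sqrt(1 + y'^2) = C.
Squaring gives y^2 = C^2 (1 + y'^2), i.e.
    y'^2 = y^2 / C^2 − 1.
Separating variables,
    dy / sqrt(y^2 − C^2) = dx / C,
and integrating gives arccosh(y / C) = (x − a)/C, so
    y(x) = C cosh((x − a)/C),
the catenary. The constants C and a are fixed by the two endpoint conditions (and, for the hanging-chain problem, the length constraint selects C).
Now fit the given data. The endpoints x = ±2 are symmetric at equal height, so the catenary is even about its minimum: a = 0 and y(x) = C cosh(x/C). The lowest point is y(0) = C cosh(0) = C, and we are told y(0) = 12, so C = 12. Therefore
    y(x) = 12 cosh(x/12),
and at the endpoints
    y(±2) = 12 cosh(2/12).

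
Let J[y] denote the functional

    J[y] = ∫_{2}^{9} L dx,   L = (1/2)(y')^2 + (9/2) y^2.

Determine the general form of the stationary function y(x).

The Lagrangian is L = (1/2)(y')^2 + (9/2) y^2.
∂L/∂y = 9y.
∂L/∂y' = y'.
The Euler-Lagrange equation d/dx(∂L/∂y') − ∂L/∂y = 0 becomes:
    y'' - 9 y = 0
General solution: y(x) = A e^(3x) + B e^(-3x), where A and B are arbitrary constants fixed by the endpoint conditions.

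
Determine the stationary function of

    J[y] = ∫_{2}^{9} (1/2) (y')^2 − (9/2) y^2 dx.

The Lagrangian is L = (1/2) (y')^2 − (9/2) y^2.
Compute ∂L/∂y = -9y, ∂L/∂y' = y'.
The Euler-Lagrange equation d/dx(∂L/∂y') − ∂L/∂y = 0 reduces to
    y'' + 9 y = 0.
Its general solution is
    y(x) = A sin(3x) + B cos(3x),
with A, B fixed by the endpoint conditions.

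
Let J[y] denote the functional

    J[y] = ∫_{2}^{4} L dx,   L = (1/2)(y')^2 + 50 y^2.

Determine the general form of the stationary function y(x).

The Lagrangian is L = (1/2)(y')^2 + 50 y^2.
∂L/∂y = 100y.
∂L/∂y' = y'.
The Euler-Lagrange equation d/dx(∂L/∂y') − ∂L/∂y = 0 becomes:
    y'' - 100 y = 0
General solution: y(x) = A e^(10x) + B e^(-10x), where A and B are arbitrary constants fixed by the endpoint conditions.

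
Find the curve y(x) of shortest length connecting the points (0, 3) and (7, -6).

Arc-length functional: J[y] = ∫ sqrt(1 + (y')^2) dx.
Lagrangian L = sqrt(1 + (y')^2) has no explicit y dependence, so ∂L/∂y = 0 and the Euler-Lagrange equation gives
    d/dx( y' / sqrt(1 + (y')^2) ) = 0  ⇒  y' / sqrt(1 + (y')^2) = const.
Hence y' is constant, so y(x) is affine.
Fitting the endpoints (0, 3) and (7, -6):
    slope m = ((-6) − 3) / (7 − 0) = -9/7,
    intercept c = 3 − m·0 = 3.
Extremal: y(x) = (-9/7) x + 3.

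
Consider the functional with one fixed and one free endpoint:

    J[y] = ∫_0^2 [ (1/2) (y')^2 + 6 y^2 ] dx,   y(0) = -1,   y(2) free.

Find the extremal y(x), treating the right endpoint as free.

The Lagrangian L = (1/2) (y')^2 + 6 y^2 gives
    ∂L/∂y = 12 y,   ∂L/∂y' = y'.
Euler-Lagrange: y'' − 12 y = 0.
With k = sqrt(12), the general solution is
    y(x) = A cosh(sqrt(12) x) + B sinh(sqrt(12) x).
Fixed left endpoint y(0) = -1 ⇒ A = -1.
The right endpoint x = 2 is free, so the natural (transversality) condition is ∂L/∂y' |_{x=2} = 0, i.e. y'(2) = 0.
Compute y'(x) = A k sinh(k x) + B k cosh(k x), so
    y'(2) = A k sinh(k·2) + B k cosh(k·2) = 0
    ⇒ B = −A tanh(k·2) = tanh(sqrt(12)·2).
Therefore the extremal is
    y(x) = −cosh(sqrt(12) x) + tanh(sqrt(12)·2) sinh(sqrt(12) x).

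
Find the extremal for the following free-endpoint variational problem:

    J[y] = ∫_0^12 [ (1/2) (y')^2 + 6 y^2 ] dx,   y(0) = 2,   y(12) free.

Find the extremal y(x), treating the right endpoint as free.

The Lagrangian L = (1/2) (y')^2 + 6 y^2 gives
    ∂L/∂y = 12 y,   ∂L/∂y' = y'.
Euler-Lagrange: y'' − 12 y = 0.
With k = sqrt(12), the general solution is
    y(x) = A cosh(sqrt(12) x) + B sinh(sqrt(12) x).
Fixed left endpoint y(0) = 2 ⇒ A = 2.
The right endpoint x = 12 is free, so the natural (transversality) condition is ∂L/∂y' |_{x=12} = 0, i.e. y'(12) = 0.
Compute y'(x) = A k sinh(k x) + B k cosh(k x), so
    y'(12) = A k sinh(k·12) + B k cosh(k·12) = 0
    ⇒ B = −A tanh(k·12) = − 2 tanh(sqrt(12)·12).
Therefore the extremal is
    y(x) = 2 cosh(sqrt(12) x) − 2 tanh(sqrt(12)·12) sinh(sqrt(12) x).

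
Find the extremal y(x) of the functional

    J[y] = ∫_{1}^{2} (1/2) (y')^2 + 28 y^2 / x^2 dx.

The Lagrangian is L = (1/2) (y')^2 + 28 y^2 / x^2.
Compute ∂L/∂y = 56y/x^2, ∂L/∂y' = y'.
The Euler-Lagrange equation d/dx(∂L/∂y') − ∂L/∂y = 0 reduces to
    y'' − 56/x^2 · y = 0  (x > 0).
Its general solution is
    y(x) = A x^8 + B x^(-7),
with A, B fixed by the endpoint conditions.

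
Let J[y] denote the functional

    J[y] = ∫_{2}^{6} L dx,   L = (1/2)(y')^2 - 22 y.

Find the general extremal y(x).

The Lagrangian is L = (1/2)(y')^2 - 22 y.
∂L/∂y = -22.
∂L/∂y' = y'.
The Euler-Lagrange equation d/dx(∂L/∂y') − ∂L/∂y = 0 becomes:
    y'' + 22 = 0
General solution: y(x) = -11 x^2 + A x + B, where A and B are arbitrary constants fixed by the endpoint conditions.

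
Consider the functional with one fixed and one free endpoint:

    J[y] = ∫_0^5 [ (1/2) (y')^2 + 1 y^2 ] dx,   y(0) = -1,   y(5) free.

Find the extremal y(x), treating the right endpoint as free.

The Lagrangian L = (1/2) (y')^2 + 1 y^2 gives
    ∂L/∂y = 2 y,   ∂L/∂y' = y'.
Euler-Lagrange: y'' − 2 y = 0.
With k = sqrt(2), the general solution is
    y(x) = A cosh(sqrt(2) x) + B sinh(sqrt(2) x).
Fixed left endpoint y(0) = -1 ⇒ A = -1.
The right endpoint x = 5 is free, so the natural (transversality) condition is ∂L/∂y' |_{x=5} = 0, i.e. y'(5) = 0.
Compute y'(x) = A k sinh(k x) + B k cosh(k x), so
    y'(5) = A k sinh(k·5) + B k cosh(k·5) = 0
    ⇒ B = −A tanh(k·5) = tanh(sqrt(2)·5).
Therefore the extremal is
    y(x) = −cosh(sqrt(2) x) + tanh(sqrt(2)·5) sinh(sqrt(2) x).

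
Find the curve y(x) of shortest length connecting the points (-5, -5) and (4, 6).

Arc-length functional: J[y] = ∫ sqrt(1 + (y')^2) dx.
Lagrangian L = sqrt(1 + (y')^2) has no explicit y dependence, so ∂L/∂y = 0 and the Euler-Lagrange equation gives
    d/dx( y' / sqrt(1 + (y')^2) ) = 0  ⇒  y' / sqrt(1 + (y')^2) = const.
Hence y' is constant, so y(x) is affine.
Fitting the endpoints (-5, -5) and (4, 6):
    slope m = (6 − (-5)) / (4 − (-5)) = 11/9,
    intercept c = (-5) − m·(-5) = 10/9.
Extremal: y(x) = (11/9) x + 10/9.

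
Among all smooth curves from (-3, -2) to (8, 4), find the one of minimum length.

Arc-length functional: J[y] = ∫ sqrt(1 + (y')^2) dx.
Lagrangian L = sqrt(1 + (y')^2) has no explicit y dependence, so ∂L/∂y = 0 and the Euler-Lagrange equation gives
    d/dx( y' / sqrt(1 + (y')^2) ) = 0  ⇒  y' / sqrt(1 + (y')^2) = const.
Hence y' is constant, so y(x) is affine.
Fitting the endpoints (-3, -2) and (8, 4):
    slope m = (4 − (-2)) / (8 − (-3)) = 6/11,
    intercept c = (-2) − m·(-3) = -4/11.
Extremal: y(x) = (6/11) x - 4/11.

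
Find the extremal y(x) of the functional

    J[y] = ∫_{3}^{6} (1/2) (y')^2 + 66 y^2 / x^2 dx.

The Lagrangian is L = (1/2) (y')^2 + 66 y^2 / x^2.
Compute ∂L/∂y = 132y/x^2, ∂L/∂y' = y'.
The Euler-Lagrange equation d/dx(∂L/∂y') − ∂L/∂y = 0 reduces to
    y'' − 132/x^2 · y = 0  (x > 0).
Its general solution is
    y(x) = A x^12 + B x^(-11),
with A, B fixed by the endpoint conditions.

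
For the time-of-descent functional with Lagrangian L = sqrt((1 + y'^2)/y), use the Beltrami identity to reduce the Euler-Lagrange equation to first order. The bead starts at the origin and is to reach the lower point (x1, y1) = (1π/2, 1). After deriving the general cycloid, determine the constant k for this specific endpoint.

The Lagrangian L = sqrt((1 + y'^2) / y) has no explicit x dependence, so the Beltrami identity applies:
    L − y' ∂L/∂y' = C.
Compute ∂L/∂y' = y' / sqrt(y (1 + y'^2)).
Substitute:
    sqrt((1 + y'^2)/y) − y'·y' / sqrt(y (1 + y'^2))
    = (1 + y'^2) / sqrt(y (1 + y'^2)) − y'^2 / sqrt(y (1 + y'^2))
    = 1 / sqrt(y (1 + y'^2)) = C.
Squaring and rearranging gives the first integral
    y (1 + y'^2) = 1/C^2 =: k   (constant).
Solving this first-order ODE by the substitution
    y = (k/2)(1 − cos θ)
yields the cycloid parameterisation
    x(θ) = (k/2)(θ − sin θ),   y(θ) = (k/2)(1 − cos θ).
The constant k is fixed by the endpoint condition.
Now fit the given lower endpoint (x1, y1) = (1π/2, 1). At the bottom of the first arch (θ = π), the parametric equations give
    y(π) = (k/2)(1 − cos π) = k,
    x(π) = (k/2)(π − sin π) = kπ/2.
Matching y(π) = 1 gives k = 1, consistent with x(π) = 1π/2. Therefore the specific cycloid is
    x(θ) = (1/2)(θ − sin θ),   y(θ) = (1/2)(1 − cos θ).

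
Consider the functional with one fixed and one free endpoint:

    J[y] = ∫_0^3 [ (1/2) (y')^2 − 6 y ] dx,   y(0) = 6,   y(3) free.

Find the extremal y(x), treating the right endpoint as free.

The Lagrangian L = (1/2) (y')^2 − 6 y gives
    ∂L/∂y = −6,   ∂L/∂y' = y'.
Euler-Lagrange: d/dx(y') − (−6) = 0, i.e. y'' + 6 = 0, so
    y(x) = −(6/2) x^2 + C1 x + C2.
Fixed left endpoint y(0) = 6 ⇒ C2 = 6.
The right endpoint x = 3 is free, so the natural (transversality) condition is ∂L/∂y' |_{x=3} = 0, i.e. y'(3) = 0.
Compute y'(x) = −6 x + C1, so y'(3) = −18 + C1 = 0 ⇒ C1 = 18.
Therefore the extremal is
    y(x) = −3 x^2 + 18 x + 6.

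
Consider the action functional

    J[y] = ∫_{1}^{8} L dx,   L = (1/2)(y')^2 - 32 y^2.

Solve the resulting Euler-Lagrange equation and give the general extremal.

The Lagrangian is L = (1/2)(y')^2 - 32 y^2.
∂L/∂y = -64y.
∂L/∂y' = y'.
The Euler-Lagrange equation d/dx(∂L/∂y') − ∂L/∂y = 0 becomes:
    y'' + 64 y = 0
General solution: y(x) = A sin(8x) + B cos(8x), where A and B are arbitrary constants fixed by the endpoint conditions.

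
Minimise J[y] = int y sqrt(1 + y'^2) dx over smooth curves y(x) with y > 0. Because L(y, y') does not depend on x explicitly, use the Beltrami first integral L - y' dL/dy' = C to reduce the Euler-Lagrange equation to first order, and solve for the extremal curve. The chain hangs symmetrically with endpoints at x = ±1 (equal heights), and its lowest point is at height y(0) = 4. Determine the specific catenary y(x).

The Lagrangian L(y, y') = y sqrt(1 + y'^2) has no explicit x dependence, so the Beltrami identity applies:
    L − y' ∂L/∂y' = C.
Compute ∂L/∂y' = y · y' / sqrt(1 + y'^2). Then
    L − y' ∂L/∂y'
    = y sqrt(1 + y'^2) − y · y'^2 / sqrt(1 + y'^2)
    = y (1 + y'^2 − y'^2) / sqrt(1 + y'^2)
    = y / sqrt(1 + y'^2) = C.
Squaring gives y^2 = C^2 (1 + y'^2), i.e.
    y'^2 = y^2 / C^2 − 1.
Separating variables,
    dy / sqrt(y^2 − C^2) = dx / C,
and integrating gives arccosh(y / C) = (x − a)/C, so
    y(x) = C cosh((x − a)/C),
the catenary. The constants C and a are fixed by the two endpoint conditions (and, for the hanging-chain problem, the length constraint selects C).
Now fit the given data. The endpoints x = ±1 are symmetric at equal height, so the catenary is even about its minimum: a = 0 and y(x) = C cosh(x/C). The lowest point is y(0) = C cosh(0) = C, and we are told y(0) = 4, so C = 4. Therefore
    y(x) = 4 cosh(x/4),
and at the endpoints
    y(±1) = 4 cosh(1/4).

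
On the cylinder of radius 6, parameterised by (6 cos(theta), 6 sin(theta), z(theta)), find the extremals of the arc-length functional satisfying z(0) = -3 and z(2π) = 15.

Parameterise the cylinder of radius R = 6 as
    r(θ) = (6 cos θ, 6 sin θ, z(θ)).
The arc-length element is
    ds = sqrt(36 + (dz/dθ)^2) dθ,
so the Lagrangian is L = sqrt(36 + z'^2).
L depends on z' only, not on z or θ, so ∂L/∂z = 0 and
    ∂L/∂z' = z' / sqrt(36 + z'^2).
The Euler-Lagrange equation gives
    d/dθ( z' / sqrt(36 + z'^2) ) = 0,
so z' is constant. Integrating once:
    z(θ) = a θ + b,
a helix on the cylinder (a straight line when the cylinder is unrolled). The constants a, b are determined by the endpoint conditions.
With endpoint conditions z(0) = -3 and z(2π) = 15: from z(0) = b we get b = -3, and a·2π + -3 = 15 gives a = 9/π, so
    z(θ) = (9/π) θ − 3.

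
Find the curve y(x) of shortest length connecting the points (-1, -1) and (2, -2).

Arc-length functional: J[y] = ∫ sqrt(1 + (y')^2) dx.
Lagrangian L = sqrt(1 + (y')^2) has no explicit y dependence, so ∂L/∂y = 0 and the Euler-Lagrange equation gives
    d/dx( y' / sqrt(1 + (y')^2) ) = 0  ⇒  y' / sqrt(1 + (y')^2) = const.
Hence y' is constant, so y(x) is affine.
Fitting the endpoints (-1, -1) and (2, -2):
    slope m = ((-2) − (-1)) / (2 − (-1)) = -1/3,
    intercept c = (-1) − m·(-1) = -4/3.
Extremal: y(x) = (-1/3) x - 4/3.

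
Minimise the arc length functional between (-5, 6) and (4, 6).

Arc-length functional: J[y] = ∫ sqrt(1 + (y')^2) dx.
Lagrangian L = sqrt(1 + (y')^2) has no explicit y dependence, so ∂L/∂y = 0 and the Euler-Lagrange equation gives
    d/dx( y' / sqrt(1 + (y')^2) ) = 0  ⇒  y' / sqrt(1 + (y')^2) = const.
Hence y' is constant, so y(x) is affine.
Fitting the endpoints (-5, 6) and (4, 6):
    slope m = (6 − 6) / (4 − (-5)) = 0,
    intercept c = 6 − m·(-5) = 6.
Extremal: y(x) = 6.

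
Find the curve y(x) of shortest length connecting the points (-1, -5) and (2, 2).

Arc-length functional: J[y] = ∫ sqrt(1 + (y')^2) dx.
Lagrangian L = sqrt(1 + (y')^2) has no explicit y dependence, so ∂L/∂y = 0 and the Euler-Lagrange equation gives
    d/dx( y' / sqrt(1 + (y')^2) ) = 0  ⇒  y' / sqrt(1 + (y')^2) = const.
Hence y' is constant, so y(x) is affine.
Fitting the endpoints (-1, -5) and (2, 2):
    slope m = (2 − (-5)) / (2 − (-1)) = 7/3,
    intercept c = (-5) − m·(-1) = -8/3.
Extremal: y(x) = (7/3) x - 8/3.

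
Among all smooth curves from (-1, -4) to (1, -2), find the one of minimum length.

Arc-length functional: J[y] = ∫ sqrt(1 + (y')^2) dx.
Lagrangian L = sqrt(1 + (y')^2) has no explicit y dependence, so ∂L/∂y = 0 and the Euler-Lagrange equation gives
    d/dx( y' / sqrt(1 + (y')^2) ) = 0  ⇒  y' / sqrt(1 + (y')^2) = const.
Hence y' is constant, so y(x) is affine.
Fitting the endpoints (-1, -4) and (1, -2):
    slope m = ((-2) − (-4)) / (1 − (-1)) = 1,
    intercept c = (-4) − m·(-1) = -3.
Extremal: y(x) = x - 3.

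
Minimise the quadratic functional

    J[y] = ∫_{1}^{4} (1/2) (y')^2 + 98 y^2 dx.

The Lagrangian is L = (1/2) (y')^2 + 98 y^2.
Compute ∂L/∂y = 196y, ∂L/∂y' = y'.
The Euler-Lagrange equation d/dx(∂L/∂y') − ∂L/∂y = 0 reduces to
    y'' − 196 y = 0.
Its general solution is
    y(x) = A e^(14x) + B e^(−14x),
with A, B fixed by the endpoint conditions.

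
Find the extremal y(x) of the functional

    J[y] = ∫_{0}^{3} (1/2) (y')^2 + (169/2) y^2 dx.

The Lagrangian is L = (1/2) (y')^2 + (169/2) y^2.
Compute ∂L/∂y = 169y, ∂L/∂y' = y'.
The Euler-Lagrange equation d/dx(∂L/∂y') − ∂L/∂y = 0 reduces to
    y'' − 169 y = 0.
Its general solution is
    y(x) = A e^(13x) + B e^(−13x),
with A, B fixed by the endpoint conditions.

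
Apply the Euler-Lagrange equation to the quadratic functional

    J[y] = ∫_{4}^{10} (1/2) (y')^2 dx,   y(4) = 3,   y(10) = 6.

The Lagrangian is L = (1/2) (y')^2.
Compute ∂L/∂y = 0, ∂L/∂y' = y'.
The Euler-Lagrange equation d/dx(∂L/∂y') − ∂L/∂y = 0 reduces to
    y'' = 0.
Its general solution is
    y(x) = A x + B,
with A, B fixed by the endpoint conditions.
Applying the endpoint conditions y(4) = 3 and y(10) = 6: solve A·4 + B = 3 and A·10 + B = 6. Subtracting gives A(10 − 4) = 6 − 3, so A = 1/2, and B = 3 − A·4 = 1. Therefore
    y(x) = (1/2) x + 1.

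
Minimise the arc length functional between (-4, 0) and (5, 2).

Arc-length functional: J[y] = ∫ sqrt(1 + (y')^2) dx.
Lagrangian L = sqrt(1 + (y')^2) has no explicit y dependence, so ∂L/∂y = 0 and the Euler-Lagrange equation gives
    d/dx( y' / sqrt(1 + (y')^2) ) = 0  ⇒  y' / sqrt(1 + (y')^2) = const.
Hence y' is constant, so y(x) is affine.
Fitting the endpoints (-4, 0) and (5, 2):
    slope m = (2 − 0) / (5 − (-4)) = 2/9,
    intercept c = 0 − m·(-4) = 8/9.
Extremal: y(x) = (2/9) x + 8/9.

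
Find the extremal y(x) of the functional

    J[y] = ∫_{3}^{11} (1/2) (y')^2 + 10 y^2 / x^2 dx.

The Lagrangian is L = (1/2) (y')^2 + 10 y^2 / x^2.
Compute ∂L/∂y = 20y/x^2, ∂L/∂y' = y'.
The Euler-Lagrange equation d/dx(∂L/∂y') − ∂L/∂y = 0 reduces to
    y'' − 20/x^2 · y = 0  (x > 0).
Its general solution is
    y(x) = A x^5 + B x^(-4),
with A, B fixed by the endpoint conditions.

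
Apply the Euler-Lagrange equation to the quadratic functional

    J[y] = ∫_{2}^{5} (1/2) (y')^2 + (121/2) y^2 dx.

The Lagrangian is L = (1/2) (y')^2 + (121/2) y^2.
Compute ∂L/∂y = 121y, ∂L/∂y' = y'.
The Euler-Lagrange equation d/dx(∂L/∂y') − ∂L/∂y = 0 reduces to
    y'' − 121 y = 0.
Its general solution is
    y(x) = A e^(11x) + B e^(−11x),
with A, B fixed by the endpoint conditions.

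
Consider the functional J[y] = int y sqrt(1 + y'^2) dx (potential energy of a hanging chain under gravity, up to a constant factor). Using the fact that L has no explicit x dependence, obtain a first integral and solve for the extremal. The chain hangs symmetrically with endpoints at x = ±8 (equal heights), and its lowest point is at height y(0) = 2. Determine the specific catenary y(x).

The Lagrangian L(y, y') = y sqrt(1 + y'^2) has no explicit x dependence, so the Beltrami identity applies:
    L − y' ∂L/∂y' = C.
Compute ∂L/∂y' = y · y' / sqrt(1 + y'^2). Then
    L − y' ∂L/∂y'
    = y sqrt(1 + y'^2) − y · y'^2 / sqrt(1 + y'^2)
    = y (1 + y'^2 − y'^2) / sqrt(1 + y'^2)
    = y / sqrt(1 + y'^2) = C.
Squaring gives y^2 = C^2 (1 + y'^2), i.e.
    y'^2 = y^2 / C^2 − 1.
Separating variables,
    dy / sqrt(y^2 − C^2) = dx / C,
and integrating gives arccosh(y / C) = (x − a)/C, so
    y(x) = C cosh((x − a)/C),
the catenary. The constants C and a are fixed by the two endpoint conditions (and, for the hanging-chain problem, the length constraint selects C).
Now fit the given data. The endpoints x = ±8 are symmetric at equal height, so the catenary is even about its minimum: a = 0 and y(x) = C cosh(x/C). The lowest point is y(0) = C cosh(0) = C, and we are told y(0) = 2, so C = 2. Therefore
    y(x) = 2 cosh(x/2),
and at the endpoints
    y(±8) = 2 cosh(8/2).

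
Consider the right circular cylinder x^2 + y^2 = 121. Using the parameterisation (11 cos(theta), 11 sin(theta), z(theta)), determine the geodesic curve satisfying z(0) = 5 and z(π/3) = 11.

Parameterise the cylinder of radius R = 11 as
    r(θ) = (11 cos θ, 11 sin θ, z(θ)).
The arc-length element is
    ds = sqrt(121 + (dz/dθ)^2) dθ,
so the Lagrangian is L = sqrt(121 + z'^2).
L depends on z' only, not on z or θ, so ∂L/∂z = 0 and
    ∂L/∂z' = z' / sqrt(121 + z'^2).
The Euler-Lagrange equation gives
    d/dθ( z' / sqrt(121 + z'^2) ) = 0,
so z' is constant. Integrating once:
    z(θ) = a θ + b,
a helix on the cylinder (a straight line when the cylinder is unrolled). The constants a, b are determined by the endpoint conditions.
With endpoint conditions z(0) = 5 and z(π/3) = 11: from z(0) = b we get b = 5, and a·π/3 + 5 = 11 gives a = 18/π, so
    z(θ) = (18/π) θ + 5.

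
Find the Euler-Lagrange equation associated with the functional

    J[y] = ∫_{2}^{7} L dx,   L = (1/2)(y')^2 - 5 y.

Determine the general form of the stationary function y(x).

The Lagrangian is L = (1/2)(y')^2 - 5 y.
∂L/∂y = -5.
∂L/∂y' = y'.
The Euler-Lagrange equation d/dx(∂L/∂y') − ∂L/∂y = 0 becomes:
    y'' + 5 = 0
General solution: y(x) = -(5/2) x^2 + A x + B, where A and B are arbitrary constants fixed by the endpoint conditions.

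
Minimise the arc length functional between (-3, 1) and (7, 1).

Arc-length functional: J[y] = ∫ sqrt(1 + (y')^2) dx.
Lagrangian L = sqrt(1 + (y')^2) has no explicit y dependence, so ∂L/∂y = 0 and the Euler-Lagrange equation gives
    d/dx( y' / sqrt(1 + (y')^2) ) = 0  ⇒  y' / sqrt(1 + (y')^2) = const.
Hence y' is constant, so y(x) is affine.
Fitting the endpoints (-3, 1) and (7, 1):
    slope m = (1 − 1) / (7 − (-3)) = 0,
    intercept c = 1 − m·(-3) = 1.
Extremal: y(x) = 1.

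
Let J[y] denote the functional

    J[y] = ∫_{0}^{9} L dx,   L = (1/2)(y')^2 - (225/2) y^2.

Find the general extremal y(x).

The Lagrangian is L = (1/2)(y')^2 - (225/2) y^2.
∂L/∂y = -225y.
∂L/∂y' = y'.
The Euler-Lagrange equation d/dx(∂L/∂y') − ∂L/∂y = 0 becomes:
    y'' + 225 y = 0
General solution: y(x) = A sin(15x) + B cos(15x), where A and B are arbitrary constants fixed by the endpoint conditions.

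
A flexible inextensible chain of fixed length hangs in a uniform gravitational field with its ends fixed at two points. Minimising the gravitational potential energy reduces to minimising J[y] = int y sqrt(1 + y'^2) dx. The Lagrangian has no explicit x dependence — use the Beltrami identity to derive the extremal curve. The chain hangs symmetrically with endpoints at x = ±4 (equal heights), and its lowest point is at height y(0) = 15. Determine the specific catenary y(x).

The Lagrangian L(y, y') = y sqrt(1 + y'^2) has no explicit x dependence, so the Beltrami identity applies:
    L − y' ∂L/∂y' = C.
Compute ∂L/∂y' = y · y' / sqrt(1 + y'^2). Then
    L − y' ∂L/∂y'
    = y sqrt(1 + y'^2) − y · y'^2 / sqrt(1 + y'^2)
    = y (1 + y'^2 − y'^2) / sqrt(1 + y'^2)
    = y / sqrt(1 + y'^2) = C.
Squaring gives y^2 = C^2 (1 + y'^2), i.e.
    y'^2 = y^2 / C^2 − 1.
Separating variables,
    dy / sqrt(y^2 − C^2) = dx / C,
and integrating gives arccosh(y / C) = (x − a)/C, so
    y(x) = C cosh((x − a)/C),
the catenary. The constants C and a are fixed by the two endpoint conditions (and, for the hanging-chain problem, the length constraint selects C).
Now fit the given data. The endpoints x = ±4 are symmetric at equal height, so the catenary is even about its minimum: a = 0 and y(x) = C cosh(x/C). The lowest point is y(0) = C cosh(0) = C, and we are told y(0) = 15, so C = 15. Therefore
    y(x) = 15 cosh(x/15),
and at the endpoints
    y(±4) = 15 cosh(4/15).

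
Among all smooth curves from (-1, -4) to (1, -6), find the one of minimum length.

Arc-length functional: J[y] = ∫ sqrt(1 + (y')^2) dx.
Lagrangian L = sqrt(1 + (y')^2) has no explicit y dependence, so ∂L/∂y = 0 and the Euler-Lagrange equation gives
    d/dx( y' / sqrt(1 + (y')^2) ) = 0  ⇒  y' / sqrt(1 + (y')^2) = const.
Hence y' is constant, so y(x) is affine.
Fitting the endpoints (-1, -4) and (1, -6):
    slope m = ((-6) − (-4)) / (1 − (-1)) = -1,
    intercept c = (-4) − m·(-1) = -5.
Extremal: y(x) = -x - 5.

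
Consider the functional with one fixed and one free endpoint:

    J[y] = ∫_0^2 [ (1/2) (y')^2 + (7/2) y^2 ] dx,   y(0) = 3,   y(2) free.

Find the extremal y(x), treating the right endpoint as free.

The Lagrangian L = (1/2) (y')^2 + (7/2) y^2 gives
    ∂L/∂y = 7 y,   ∂L/∂y' = y'.
Euler-Lagrange: y'' − 7 y = 0.
With k = sqrt(7), the general solution is
    y(x) = A cosh(sqrt(7) x) + B sinh(sqrt(7) x).
Fixed left endpoint y(0) = 3 ⇒ A = 3.
The right endpoint x = 2 is free, so the natural (transversality) condition is ∂L/∂y' |_{x=2} = 0, i.e. y'(2) = 0.
Compute y'(x) = A k sinh(k x) + B k cosh(k x), so
    y'(2) = A k sinh(k·2) + B k cosh(k·2) = 0
    ⇒ B = −A tanh(k·2) = − 3 tanh(sqrt(7)·2).
Therefore the extremal is
    y(x) = 3 cosh(sqrt(7) x) − 3 tanh(sqrt(7)·2) sinh(sqrt(7) x).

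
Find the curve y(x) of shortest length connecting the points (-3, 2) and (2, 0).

Arc-length functional: J[y] = ∫ sqrt(1 + (y')^2) dx.
Lagrangian L = sqrt(1 + (y')^2) has no explicit y dependence, so ∂L/∂y = 0 and the Euler-Lagrange equation gives
    d/dx( y' / sqrt(1 + (y')^2) ) = 0  ⇒  y' / sqrt(1 + (y')^2) = const.
Hence y' is constant, so y(x) is affine.
Fitting the endpoints (-3, 2) and (2, 0):
    slope m = (0 − 2) / (2 − (-3)) = -2/5,
    intercept c = 2 − m·(-3) = 4/5.
Extremal: y(x) = (-2/5) x + 4/5.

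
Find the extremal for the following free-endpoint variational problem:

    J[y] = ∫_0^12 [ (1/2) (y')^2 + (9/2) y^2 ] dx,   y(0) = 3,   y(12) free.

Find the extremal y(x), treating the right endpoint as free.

The Lagrangian L = (1/2) (y')^2 + (9/2) y^2 gives
    ∂L/∂y = 9 y,   ∂L/∂y' = y'.
Euler-Lagrange: y'' − 9 y = 0.
With k = 3, the general solution is
    y(x) = A cosh(3 x) + B sinh(3 x).
Fixed left endpoint y(0) = 3 ⇒ A = 3.
The right endpoint x = 12 is free, so the natural (transversality) condition is ∂L/∂y' |_{x=12} = 0, i.e. y'(12) = 0.
Compute y'(x) = A k sinh(k x) + B k cosh(k x), so
    y'(12) = A k sinh(k·12) + B k cosh(k·12) = 0
    ⇒ B = −A tanh(k·12) = − 3 tanh(3·12).
Therefore the extremal is
    y(x) = 3 cosh(3 x) − 3 tanh(3·12) sinh(3 x).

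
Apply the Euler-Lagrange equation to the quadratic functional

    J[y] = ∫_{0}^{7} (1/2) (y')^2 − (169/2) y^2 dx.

The Lagrangian is L = (1/2) (y')^2 − (169/2) y^2.
Compute ∂L/∂y = -169y, ∂L/∂y' = y'.
The Euler-Lagrange equation d/dx(∂L/∂y') − ∂L/∂y = 0 reduces to
    y'' + 169 y = 0.
Its general solution is
    y(x) = A sin(13x) + B cos(13x),
with A, B fixed by the endpoint conditions.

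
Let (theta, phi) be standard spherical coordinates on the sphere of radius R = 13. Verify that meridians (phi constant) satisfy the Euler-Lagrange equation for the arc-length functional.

On the sphere of radius R = 13 with spherical coordinates (θ, φ), the induced metric is
    ds^2 = 169(dθ^2 + sin^2(θ) dφ^2).
Using θ as the parameter, the arc-length functional becomes
    J[φ] = ∫ 13 sqrt(1 + sin^2(θ) (dφ/dθ)^2) dθ.
So L = 13 sqrt(1 + sin^2(θ) φ'^2). Compute
    ∂L/∂φ = 0  (L has no explicit φ dependence),
    ∂L/∂φ' = 13 sin^2(θ) φ' / sqrt(1 + sin^2(θ) φ'^2).
For the candidate φ(θ) = c (constant), φ' = 0, so ∂L/∂φ' evaluated along the candidate vanishes, and ∂L/∂φ is identically zero. Hence
    d/dθ(∂L/∂φ') − ∂L/∂φ = 0
is satisfied. Therefore meridians φ = const are extremals of arc length — they are geodesics on the sphere.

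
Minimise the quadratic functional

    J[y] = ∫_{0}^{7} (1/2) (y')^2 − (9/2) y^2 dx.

The Lagrangian is L = (1/2) (y')^2 − (9/2) y^2.
Compute ∂L/∂y = -9y, ∂L/∂y' = y'.
The Euler-Lagrange equation d/dx(∂L/∂y') − ∂L/∂y = 0 reduces to
    y'' + 9 y = 0.
Its general solution is
    y(x) = A sin(3x) + B cos(3x),
with A, B fixed by the endpoint conditions.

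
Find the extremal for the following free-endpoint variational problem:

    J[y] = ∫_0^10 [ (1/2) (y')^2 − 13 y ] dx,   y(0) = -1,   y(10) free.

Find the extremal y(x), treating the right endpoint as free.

The Lagrangian L = (1/2) (y')^2 − 13 y gives
    ∂L/∂y = −13,   ∂L/∂y' = y'.
Euler-Lagrange: d/dx(y') − (−13) = 0, i.e. y'' + 13 = 0, so
    y(x) = −(13/2) x^2 + C1 x + C2.
Fixed left endpoint y(0) = -1 ⇒ C2 = -1.
The right endpoint x = 10 is free, so the natural (transversality) condition is ∂L/∂y' |_{x=10} = 0, i.e. y'(10) = 0.
Compute y'(x) = −13 x + C1, so y'(10) = −130 + C1 = 0 ⇒ C1 = 130.
Therefore the extremal is
    y(x) = −(13/2) x^2 + 130 x − 1.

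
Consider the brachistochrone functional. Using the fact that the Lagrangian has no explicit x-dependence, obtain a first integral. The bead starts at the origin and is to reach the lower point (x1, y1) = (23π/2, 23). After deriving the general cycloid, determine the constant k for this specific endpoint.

The Lagrangian L = sqrt((1 + y'^2) / y) has no explicit x dependence, so the Beltrami identity applies:
    L − y' ∂L/∂y' = C.
Compute ∂L/∂y' = y' / sqrt(y (1 + y'^2)).
Substitute:
    sqrt((1 + y'^2)/y) − y'·y' / sqrt(y (1 + y'^2))
    = (1 + y'^2) / sqrt(y (1 + y'^2)) − y'^2 / sqrt(y (1 + y'^2))
    = 1 / sqrt(y (1 + y'^2)) = C.
Squaring and rearranging gives the first integral
    y (1 + y'^2) = 1/C^2 =: k   (constant).
Solving this first-order ODE by the substitution
    y = (k/2)(1 − cos θ)
yields the cycloid parameterisation
    x(θ) = (k/2)(θ − sin θ),   y(θ) = (k/2)(1 − cos θ).
The constant k is fixed by the endpoint condition.
Now fit the given lower endpoint (x1, y1) = (23π/2, 23). At the bottom of the first arch (θ = π), the parametric equations give
    y(π) = (k/2)(1 − cos π) = k,
    x(π) = (k/2)(π − sin π) = kπ/2.
Matching y(π) = 23 gives k = 23, consistent with x(π) = 23π/2. Therefore the specific cycloid is
    x(θ) = (23/2)(θ − sin θ),   y(θ) = (23/2)(1 − cos θ).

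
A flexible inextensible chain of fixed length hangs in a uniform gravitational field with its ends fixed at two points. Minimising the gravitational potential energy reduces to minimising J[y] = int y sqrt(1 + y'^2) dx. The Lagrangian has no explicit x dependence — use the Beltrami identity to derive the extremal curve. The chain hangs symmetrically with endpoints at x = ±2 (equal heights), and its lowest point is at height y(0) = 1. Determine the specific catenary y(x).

The Lagrangian L(y, y') = y sqrt(1 + y'^2) has no explicit x dependence, so the Beltrami identity applies:
    L − y' ∂L/∂y' = C.
Compute ∂L/∂y' = y · y' / sqrt(1 + y'^2). Then
    L − y' ∂L/∂y'
    = y sqrt(1 + y'^2) − y · y'^2 / sqrt(1 + y'^2)
    = y (1 + y'^2 − y'^2) / sqrt(1 + y'^2)
    = y / sqrt(1 + y'^2) = C.
Squaring gives y^2 = C^2 (1 + y'^2), i.e.
    y'^2 = y^2 / C^2 − 1.
Separating variables,
    dy / sqrt(y^2 − C^2) = dx / C,
and integrating gives arccosh(y / C) = (x − a)/C, so
    y(x) = C cosh((x − a)/C),
the catenary. The constants C and a are fixed by the two endpoint conditions (and, for the hanging-chain problem, the length constraint selects C).
Now fit the given data. The endpoints x = ±2 are symmetric at equal height, so the catenary is even about its minimum: a = 0 and y(x) = C cosh(x/C). The lowest point is y(0) = C cosh(0) = C, and we are told y(0) = 1, so C = 1. Therefore
    y(x) = cosh(x),
and at the endpoints
    y(±2) = cosh(2).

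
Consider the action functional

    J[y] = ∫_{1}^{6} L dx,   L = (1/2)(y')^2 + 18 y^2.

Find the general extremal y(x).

The Lagrangian is L = (1/2)(y')^2 + 18 y^2.
∂L/∂y = 36y.
∂L/∂y' = y'.
The Euler-Lagrange equation d/dx(∂L/∂y') − ∂L/∂y = 0 becomes:
    y'' - 36 y = 0
General solution: y(x) = A e^(6x) + B e^(-6x), where A and B are arbitrary constants fixed by the endpoint conditions.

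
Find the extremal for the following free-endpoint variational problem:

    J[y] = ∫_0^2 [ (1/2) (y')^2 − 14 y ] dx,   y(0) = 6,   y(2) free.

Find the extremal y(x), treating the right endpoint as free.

The Lagrangian L = (1/2) (y')^2 − 14 y gives
    ∂L/∂y = −14,   ∂L/∂y' = y'.
Euler-Lagrange: d/dx(y') − (−14) = 0, i.e. y'' + 14 = 0, so
    y(x) = −(14/2) x^2 + C1 x + C2.
Fixed left endpoint y(0) = 6 ⇒ C2 = 6.
The right endpoint x = 2 is free, so the natural (transversality) condition is ∂L/∂y' |_{x=2} = 0, i.e. y'(2) = 0.
Compute y'(x) = −14 x + C1, so y'(2) = −28 + C1 = 0 ⇒ C1 = 28.
Therefore the extremal is
    y(x) = −7 x^2 + 28 x + 6.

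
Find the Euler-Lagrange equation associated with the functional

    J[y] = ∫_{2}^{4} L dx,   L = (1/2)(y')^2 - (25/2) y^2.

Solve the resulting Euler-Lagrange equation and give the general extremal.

The Lagrangian is L = (1/2)(y')^2 - (25/2) y^2.
∂L/∂y = -25y.
∂L/∂y' = y'.
The Euler-Lagrange equation d/dx(∂L/∂y') − ∂L/∂y = 0 becomes:
    y'' + 25 y = 0
General solution: y(x) = A sin(5x) + B cos(5x), where A and B are arbitrary constants fixed by the endpoint conditions.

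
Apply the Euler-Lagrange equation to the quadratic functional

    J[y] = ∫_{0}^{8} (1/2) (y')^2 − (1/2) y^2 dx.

The Lagrangian is L = (1/2) (y')^2 − (1/2) y^2.
Compute ∂L/∂y = -y, ∂L/∂y' = y'.
The Euler-Lagrange equation d/dx(∂L/∂y') − ∂L/∂y = 0 reduces to
    y'' + y = 0.
Its general solution is
    y(x) = A sin(x) + B cos(x),
with A, B fixed by the endpoint conditions.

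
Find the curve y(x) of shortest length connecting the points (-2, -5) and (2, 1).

Arc-length functional: J[y] = ∫ sqrt(1 + (y')^2) dx.
Lagrangian L = sqrt(1 + (y')^2) has no explicit y dependence, so ∂L/∂y = 0 and the Euler-Lagrange equation gives
    d/dx( y' / sqrt(1 + (y')^2) ) = 0  ⇒  y' / sqrt(1 + (y')^2) = const.
Hence y' is constant, so y(x) is affine.
Fitting the endpoints (-2, -5) and (2, 1):
    slope m = (1 − (-5)) / (2 − (-2)) = 3/2,
    intercept c = (-5) − m·(-2) = -2.
Extremal: y(x) = (3/2) x - 2.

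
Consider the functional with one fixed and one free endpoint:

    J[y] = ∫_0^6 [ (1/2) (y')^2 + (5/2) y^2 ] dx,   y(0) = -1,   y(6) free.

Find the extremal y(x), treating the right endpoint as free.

The Lagrangian L = (1/2) (y')^2 + (5/2) y^2 gives
    ∂L/∂y = 5 y,   ∂L/∂y' = y'.
Euler-Lagrange: y'' − 5 y = 0.
With k = sqrt(5), the general solution is
    y(x) = A cosh(sqrt(5) x) + B sinh(sqrt(5) x).
Fixed left endpoint y(0) = -1 ⇒ A = -1.
The right endpoint x = 6 is free, so the natural (transversality) condition is ∂L/∂y' |_{x=6} = 0, i.e. y'(6) = 0.
Compute y'(x) = A k sinh(k x) + B k cosh(k x), so
    y'(6) = A k sinh(k·6) + B k cosh(k·6) = 0
    ⇒ B = −A tanh(k·6) = tanh(sqrt(5)·6).
Therefore the extremal is
    y(x) = −cosh(sqrt(5) x) + tanh(sqrt(5)·6) sinh(sqrt(5) x).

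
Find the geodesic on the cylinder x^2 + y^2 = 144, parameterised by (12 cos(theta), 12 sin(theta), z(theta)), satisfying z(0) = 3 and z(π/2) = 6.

Parameterise the cylinder of radius R = 12 as
    r(θ) = (12 cos θ, 12 sin θ, z(θ)).
The arc-length element is
    ds = sqrt(144 + (dz/dθ)^2) dθ,
so the Lagrangian is L = sqrt(144 + z'^2).
L depends on z' only, not on z or θ, so ∂L/∂z = 0 and
    ∂L/∂z' = z' / sqrt(144 + z'^2).
The Euler-Lagrange equation gives
    d/dθ( z' / sqrt(144 + z'^2) ) = 0,
so z' is constant. Integrating once:
    z(θ) = a θ + b,
a helix on the cylinder (a straight line when the cylinder is unrolled). The constants a, b are determined by the endpoint conditions.
With endpoint conditions z(0) = 3 and z(π/2) = 6: from z(0) = b we get b = 3, and a·π/2 + 3 = 6 gives a = 6/π, so
    z(θ) = (6/π) θ + 3.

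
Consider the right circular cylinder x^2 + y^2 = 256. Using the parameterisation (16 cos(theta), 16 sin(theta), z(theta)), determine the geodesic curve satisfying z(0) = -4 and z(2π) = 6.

Parameterise the cylinder of radius R = 16 as
    r(θ) = (16 cos θ, 16 sin θ, z(θ)).
The arc-length element is
    ds = sqrt(256 + (dz/dθ)^2) dθ,
so the Lagrangian is L = sqrt(256 + z'^2).
L depends on z' only, not on z or θ, so ∂L/∂z = 0 and
    ∂L/∂z' = z' / sqrt(256 + z'^2).
The Euler-Lagrange equation gives
    d/dθ( z' / sqrt(256 + z'^2) ) = 0,
so z' is constant. Integrating once:
    z(θ) = a θ + b,
a helix on the cylinder (a straight line when the cylinder is unrolled). The constants a, b are determined by the endpoint conditions.
With endpoint conditions z(0) = -4 and z(2π) = 6: from z(0) = b we get b = -4, and a·2π + -4 = 6 gives a = 5/π, so
    z(θ) = (5/π) θ − 4.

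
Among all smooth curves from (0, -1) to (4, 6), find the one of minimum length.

Arc-length functional: J[y] = ∫ sqrt(1 + (y')^2) dx.
Lagrangian L = sqrt(1 + (y')^2) has no explicit y dependence, so ∂L/∂y = 0 and the Euler-Lagrange equation gives
    d/dx( y' / sqrt(1 + (y')^2) ) = 0  ⇒  y' / sqrt(1 + (y')^2) = const.
Hence y' is constant, so y(x) is affine.
Fitting the endpoints (0, -1) and (4, 6):
    slope m = (6 − (-1)) / (4 − 0) = 7/4,
    intercept c = (-1) − m·0 = -1.
Extremal: y(x) = (7/4) x - 1.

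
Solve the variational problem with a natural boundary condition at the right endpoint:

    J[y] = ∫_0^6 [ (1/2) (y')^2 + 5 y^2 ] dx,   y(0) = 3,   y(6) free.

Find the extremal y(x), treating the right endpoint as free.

The Lagrangian L = (1/2) (y')^2 + 5 y^2 gives
    ∂L/∂y = 10 y,   ∂L/∂y' = y'.
Euler-Lagrange: y'' − 10 y = 0.
With k = sqrt(10), the general solution is
    y(x) = A cosh(sqrt(10) x) + B sinh(sqrt(10) x).
Fixed left endpoint y(0) = 3 ⇒ A = 3.
The right endpoint x = 6 is free, so the natural (transversality) condition is ∂L/∂y' |_{x=6} = 0, i.e. y'(6) = 0.
Compute y'(x) = A k sinh(k x) + B k cosh(k x), so
    y'(6) = A k sinh(k·6) + B k cosh(k·6) = 0
    ⇒ B = −A tanh(k·6) = − 3 tanh(sqrt(10)·6).
Therefore the extremal is
    y(x) = 3 cosh(sqrt(10) x) − 3 tanh(sqrt(10)·6) sinh(sqrt(10) x).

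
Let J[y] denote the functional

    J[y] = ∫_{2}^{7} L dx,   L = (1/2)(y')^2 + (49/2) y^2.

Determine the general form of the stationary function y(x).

The Lagrangian is L = (1/2)(y')^2 + (49/2) y^2.
∂L/∂y = 49y.
∂L/∂y' = y'.
The Euler-Lagrange equation d/dx(∂L/∂y') − ∂L/∂y = 0 becomes:
    y'' - 49 y = 0
General solution: y(x) = A e^(7x) + B e^(-7x), where A and B are arbitrary constants fixed by the endpoint conditions.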